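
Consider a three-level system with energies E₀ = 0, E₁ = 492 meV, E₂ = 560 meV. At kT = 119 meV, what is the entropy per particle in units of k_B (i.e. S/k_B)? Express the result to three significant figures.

0.131

Eᵢ/kT = 0, 4.1345, 4.7059.
Z = Σ e^(−Eᵢ/kT) = e^(−0) + e^(−4.1345) + e^(−4.7059) = 1.0000 + 0.016011 + 0.0090418 = 1.0251.
⟨E⟩ = Σ EᵢPᵢ = 12.624 meV.
S/k_B = ln Z + ⟨E⟩/kT = ln(1.0251) + 12.624/119 = 0.024790 + 0.10608 = 0.131.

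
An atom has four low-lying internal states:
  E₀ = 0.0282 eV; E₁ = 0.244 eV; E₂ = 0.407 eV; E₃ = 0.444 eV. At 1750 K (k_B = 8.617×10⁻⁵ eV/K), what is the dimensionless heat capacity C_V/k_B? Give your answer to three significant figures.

0.801

k_BT = 8.617×10⁻⁵ × 1750 K = 0.15080 eV.
Eᵢ/kT = 0.18700, 1.6180, 2.6989, 2.9443.
Z = Σ e^(−Eᵢ/kT) = e^(−0.18700) + e^(−1.6180) + e^(−2.6989) + e^(−2.9443) = 0.82944 + 0.19829 + 0.067279 + 0.052639 = 1.1476.
⟨E⟩ = 0.10677 eV, ⟨E²⟩ = 0.029615 eV².
C_V/k_B = (⟨E²⟩ − ⟨E⟩²)/(kT)² = (0.029615 − 0.011400)/0.022741 = 0.801.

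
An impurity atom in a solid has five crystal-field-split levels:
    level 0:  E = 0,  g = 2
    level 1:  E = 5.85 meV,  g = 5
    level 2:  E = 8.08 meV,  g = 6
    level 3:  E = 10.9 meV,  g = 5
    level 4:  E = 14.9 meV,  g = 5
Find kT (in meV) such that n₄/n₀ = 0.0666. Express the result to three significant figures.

n₄/n₀ = (g₄/g₀) exp[−(E₄−E₀)/kT] = 0.0666.
⇒ (E₄−E₀)/kT = ln((5/2)/0.0666) = ln(37.538) = 3.6254.
kT = 14.9 meV / 3.6254 = 4.11 meV.

4.11 meV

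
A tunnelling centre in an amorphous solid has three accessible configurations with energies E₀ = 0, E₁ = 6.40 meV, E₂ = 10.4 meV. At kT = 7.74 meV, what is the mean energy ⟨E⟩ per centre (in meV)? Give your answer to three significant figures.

3.25 meV

Eᵢ/kT = 0, 0.82687, 1.3437.
Z = Σ e^(−Eᵢ/kT) = e^(−0) + e^(−0.82687) + e^(−1.3437) = 1.0000 + 0.43742 + 0.26088 = 1.6983.
⟨E⟩ = Σ Eᵢ e^(−Eᵢ/kT) / Z = (0·1.0000 + 6.40·0.43742 + 10.4·0.26088) / 1.6983 = 3.25 meV.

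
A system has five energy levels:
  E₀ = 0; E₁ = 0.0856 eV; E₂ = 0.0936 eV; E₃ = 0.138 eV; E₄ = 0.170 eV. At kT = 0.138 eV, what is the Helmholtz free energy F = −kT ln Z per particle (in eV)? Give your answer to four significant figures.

Eᵢ/kT = 0, 0.620290, 0.678261, 1.00000, 1.23188.
Z = Σ e^(−Eᵢ/kT) = e^(−0) + e^(−0.620290) + e^(−0.678261) + e^(−1.00000) + e^(−1.23188) = 1.00000 + 0.537788 + 0.507499 + 0.367879 + 0.291744 = 2.70491.
F = −kT ln Z = −0.138 × ln(2.70491) = −0.138 × 0.995069 = -0.1373 eV.

-0.1373 eV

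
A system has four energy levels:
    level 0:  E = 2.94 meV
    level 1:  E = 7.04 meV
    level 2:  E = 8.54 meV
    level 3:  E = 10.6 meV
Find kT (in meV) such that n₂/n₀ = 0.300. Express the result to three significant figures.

n₂/n₀ = exp[−(E₂−E₀)/kT] = 0.300.
⇒ (E₂−E₀)/kT = ln(1/0.300) = ln(3.3333) = 1.2040.
kT = 5.60 meV / 1.2040 = 4.65 meV.

4.65 meV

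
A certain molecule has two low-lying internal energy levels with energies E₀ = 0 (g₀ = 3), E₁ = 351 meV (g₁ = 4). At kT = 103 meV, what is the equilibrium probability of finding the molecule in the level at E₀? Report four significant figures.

Eᵢ/kT = 0, 3.40777.
Z = Σ gᵢe^(−Eᵢ/kT) = 3·e^(−0) + 4·e^(−3.40777) = 3.00000 + 0.132460 = 3.13246.
P₀ = g₀ e^(−E₀/kT) / Z = 3.00000/3.13246 = 0.9577.

0.9577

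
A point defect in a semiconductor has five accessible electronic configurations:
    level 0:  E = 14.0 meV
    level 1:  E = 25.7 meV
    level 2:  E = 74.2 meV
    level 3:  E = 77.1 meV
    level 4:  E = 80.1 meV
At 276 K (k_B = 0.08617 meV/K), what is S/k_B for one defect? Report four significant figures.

1.073

k_BT = 0.08617 × 276 K = 23.7829 meV.
Eᵢ/kT = 0.588658, 1.08061, 3.11989, 3.24183, 3.36797.
Z = Σ e^(−Eᵢ/kT) = e^(−0.588658) + e^(−1.08061) + e^(−3.11989) + e^(−3.24183) + e^(−3.36797) = 0.555072 + 0.339388 + 0.0441620 + 0.0390923 + 0.0344595 = 1.01217.
⟨E⟩ = Σ EᵢPᵢ = 25.2372 meV.
S/k_B = ln Z + ⟨E⟩/kT = ln(1.01217) + 25.2372/23.7829 = 0.0120965 + 1.06115 = 1.073.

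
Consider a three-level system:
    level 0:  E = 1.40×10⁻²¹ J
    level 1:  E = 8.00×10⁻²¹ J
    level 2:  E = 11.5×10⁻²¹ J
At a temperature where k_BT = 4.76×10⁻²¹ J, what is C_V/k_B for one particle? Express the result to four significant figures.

0.5522

Eᵢ/kT = 0.294118, 1.68067, 2.41597.
Z = Σ e^(−Eᵢ/kT) = e^(−0.294118) + e^(−1.68067) + e^(−2.41597) = 0.745189 + 0.186249 + 0.0892807 = 1.02072.
⟨E⟩ = 3.48772, ⟨E²⟩ = 24.6766.
C_V/k_B = (⟨E²⟩ − ⟨E⟩²)/(kT)² = (24.6766 − 12.1642)/22.6576 = 0.5522.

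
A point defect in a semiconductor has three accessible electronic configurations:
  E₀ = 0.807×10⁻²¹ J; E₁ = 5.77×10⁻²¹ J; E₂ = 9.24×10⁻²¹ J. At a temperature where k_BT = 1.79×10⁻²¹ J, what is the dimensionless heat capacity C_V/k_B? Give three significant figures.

0.594

Eᵢ/kT = 0.45084, 3.2235, 5.1620.
Z = Σ e^(−Eᵢ/kT) = e^(−0.45084) + e^(−3.2235) + e^(−5.1620) = 0.63709 + 0.039815 + 0.0057302 = 0.68264.
⟨E⟩ = 1.1672, ⟨E²⟩ = 3.2663.
C_V/k_B = (⟨E²⟩ − ⟨E⟩²)/(kT)² = (3.2663 − 1.3624)/3.2041 = 0.594.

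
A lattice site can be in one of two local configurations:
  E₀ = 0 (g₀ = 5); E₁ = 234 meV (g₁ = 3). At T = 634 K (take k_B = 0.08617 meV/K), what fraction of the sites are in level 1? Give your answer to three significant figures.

k_BT = 0.08617 × 634 K = 54.632 meV.
Eᵢ/kT = 0, 4.2832.
Z = Σ gᵢe^(−Eᵢ/kT) = 5·e^(−0) + 3·e^(−4.2832) = 5.0000 + 0.041395 = 5.0414.
P₁ = g₁ e^(−E₁/kT) / Z = 0.041395/5.0414 = 0.00821.

0.00821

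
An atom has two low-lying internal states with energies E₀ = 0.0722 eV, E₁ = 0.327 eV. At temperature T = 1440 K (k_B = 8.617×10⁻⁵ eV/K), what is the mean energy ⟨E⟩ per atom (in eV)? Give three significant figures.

0.101 eV

k_BT = 8.617×10⁻⁵ × 1440 K = 0.12408 eV.
Eᵢ/kT = 0.58188, 2.6354.
Z = Σ e^(−Eᵢ/kT) = e^(−0.58188) + e^(−2.6354) = 0.55885 + 0.071690 = 0.63054.
⟨E⟩ = Σ Eᵢ e^(−Eᵢ/kT) / Z = (0.0722·0.55885 + 0.327·0.071690) / 0.63054 = 0.101 eV.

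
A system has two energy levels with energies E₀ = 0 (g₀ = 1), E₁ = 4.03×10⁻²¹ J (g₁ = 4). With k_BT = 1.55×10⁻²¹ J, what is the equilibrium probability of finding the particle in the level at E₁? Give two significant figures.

Eᵢ/kT = 0, 2.600.
Z = Σ gᵢe^(−Eᵢ/kT) = 1·e^(−0) + 4·e^(−2.600) = 1.000 + 0.2971 = 1.297.
P₁ = g₁ e^(−E₁/kT) / Z = 0.2971/1.297 = 0.23.

0.23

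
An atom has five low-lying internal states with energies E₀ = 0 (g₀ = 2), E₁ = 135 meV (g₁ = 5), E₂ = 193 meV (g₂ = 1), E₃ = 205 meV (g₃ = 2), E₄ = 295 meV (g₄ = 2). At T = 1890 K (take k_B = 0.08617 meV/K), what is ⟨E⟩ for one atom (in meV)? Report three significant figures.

105 meV

k_BT = 0.08617 × 1890 K = 162.86 meV.
Eᵢ/kT = 0, 0.82893, 1.1851, 1.2587, 1.8114.
Z = Σ gᵢe^(−Eᵢ/kT) = 2·e^(−0) + 5·e^(−0.82893) + 1·e^(−1.1851) + 2·e^(−1.2587) + 2·e^(−1.8114) = 2.0000 + 2.1826 + 0.30572 + 0.56805 + 0.32685 = 5.3832.
⟨E⟩ = Σ Eᵢ gᵢe^(−Eᵢ/kT) / Z = (0·2.0000 + 135·2.1826 + 193·0.30572 + 205·0.56805 + 295·0.32685) / 5.3832 = 105 meV.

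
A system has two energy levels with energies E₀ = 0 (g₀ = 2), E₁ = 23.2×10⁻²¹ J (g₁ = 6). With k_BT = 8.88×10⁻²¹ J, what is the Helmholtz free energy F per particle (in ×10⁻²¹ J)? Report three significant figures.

-7.92 ×10⁻²¹ J

Eᵢ/kT = 0, 2.6126.
Z = Σ gᵢe^(−Eᵢ/kT) = 2·e^(−0) + 6·e^(−2.6126) = 2.0000 + 0.44006 = 2.4401.
F = −kT ln Z = −8.88 × ln(2.4401) = −8.88 × 0.89204 = -7.92 ×10⁻²¹ J.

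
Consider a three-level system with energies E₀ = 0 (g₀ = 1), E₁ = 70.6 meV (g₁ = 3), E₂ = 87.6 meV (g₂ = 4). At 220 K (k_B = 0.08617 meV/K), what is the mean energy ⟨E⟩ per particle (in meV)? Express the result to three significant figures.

7.70 meV

k_BT = 0.08617 × 220 K = 18.957 meV.
Eᵢ/kT = 0, 3.7242, 4.6210.
Z = Σ gᵢe^(−Eᵢ/kT) = 1·e^(−0) + 3·e^(−3.7242) + 4·e^(−4.6210) = 1.0000 + 0.072397 + 0.039372 = 1.1118.
⟨E⟩ = Σ Eᵢ gᵢe^(−Eᵢ/kT) / Z = (0·1.0000 + 70.6·0.072397 + 87.6·0.039372) / 1.1118 = 7.70 meV.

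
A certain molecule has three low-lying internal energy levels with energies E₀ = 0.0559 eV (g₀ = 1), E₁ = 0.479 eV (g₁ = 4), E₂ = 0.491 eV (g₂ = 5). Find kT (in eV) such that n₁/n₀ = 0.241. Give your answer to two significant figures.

0.15 eV

n₁/n₀ = (g₁/g₀) exp[−(E₁−E₀)/kT] = 0.241.
⇒ (E₁−E₀)/kT = ln((4/1)/0.241) = ln(16.60) = 2.809.
kT = 0.4231 eV / 2.809 = 0.15 eV.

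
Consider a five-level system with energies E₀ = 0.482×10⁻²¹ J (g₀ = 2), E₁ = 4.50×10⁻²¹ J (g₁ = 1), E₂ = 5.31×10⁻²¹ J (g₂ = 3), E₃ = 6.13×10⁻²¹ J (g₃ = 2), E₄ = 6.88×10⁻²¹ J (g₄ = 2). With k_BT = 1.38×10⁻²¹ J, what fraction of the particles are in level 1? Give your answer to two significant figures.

0.025

Eᵢ/kT = 0.3493, 3.261, 3.848, 4.442, 4.986.
Z = Σ gᵢe^(−Eᵢ/kT) = 2·e^(−0.3493) + 1·e^(−3.261) + 3·e^(−3.848) + 2·e^(−4.442) + 2·e^(−4.986) = 1.410 + 0.03835 + 0.06397 + 0.02354 + 0.01367 = 1.550.
P₁ = g₁ e^(−E₁/kT) / Z = 0.03835/1.550 = 0.025.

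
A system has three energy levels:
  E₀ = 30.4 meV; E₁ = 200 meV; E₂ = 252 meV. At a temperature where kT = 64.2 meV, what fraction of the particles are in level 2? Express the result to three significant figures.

Eᵢ/kT = 0.47352, 3.1153, 3.9252.
Z = Σ e^(−Eᵢ/kT) = e^(−0.47352) + e^(−3.1153) + e^(−3.9252) = 0.62281 + 0.044365 + 0.019738 = 0.68691.
P₂ = e^(−E₂/kT) / Z = 0.019738/0.68691 = 0.0287.

0.0287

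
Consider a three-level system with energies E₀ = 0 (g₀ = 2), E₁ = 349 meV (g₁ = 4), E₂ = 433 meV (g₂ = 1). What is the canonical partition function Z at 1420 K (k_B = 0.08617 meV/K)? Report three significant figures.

k_BT = 0.08617 × 1420 K = 122.36 meV.
Eᵢ/kT = 0, 2.8522, 3.5387.
Z = Σ gᵢe^(−Eᵢ/kT) = 2·e^(−0) + 4·e^(−2.8522) + 1·e^(−3.5387) = 2.0000 + 0.23087 + 0.029051 = 2.2599.

Z = 2.26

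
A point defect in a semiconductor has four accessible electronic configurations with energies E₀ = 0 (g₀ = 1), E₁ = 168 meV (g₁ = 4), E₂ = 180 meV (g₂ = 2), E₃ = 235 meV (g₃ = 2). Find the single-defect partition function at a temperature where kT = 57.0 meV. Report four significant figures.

Eᵢ/kT = 0, 2.94737, 3.15789, 4.12281.
Z = Σ gᵢe^(−Eᵢ/kT) = 1·e^(−0) + 4·e^(−2.94737) + 2·e^(−3.15789) + 2·e^(−4.12281) = 1.00000 + 0.209910 + 0.0850307 + 0.0323979 = 1.32734.

Z = 1.327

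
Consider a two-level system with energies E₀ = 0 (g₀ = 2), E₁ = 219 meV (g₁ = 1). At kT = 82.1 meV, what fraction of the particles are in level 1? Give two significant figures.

0.034

Eᵢ/kT = 0, 2.667.
Z = Σ gᵢe^(−Eᵢ/kT) = 2·e^(−0) + 1·e^(−2.667) = 2.000 + 0.06946 = 2.069.
P₁ = g₁ e^(−E₁/kT) / Z = 0.06946/2.069 = 0.034.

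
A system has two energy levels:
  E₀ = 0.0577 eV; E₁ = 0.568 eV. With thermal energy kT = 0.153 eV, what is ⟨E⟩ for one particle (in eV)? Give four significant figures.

0.07524 eV

Eᵢ/kT = 0.377124, 3.71242.
Z = Σ e^(−Eᵢ/kT) = e^(−0.377124) + e^(−3.71242) = 0.685831 + 0.0244184 = 0.710249.
⟨E⟩ = Σ Eᵢ e^(−Eᵢ/kT) / Z = (0.0577·0.685831 + 0.568·0.0244184) / 0.710249 = 0.07524 eV.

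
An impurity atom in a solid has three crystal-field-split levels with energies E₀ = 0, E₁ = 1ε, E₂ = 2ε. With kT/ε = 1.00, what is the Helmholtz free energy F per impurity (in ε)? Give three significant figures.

-0.408 ε

Eᵢ/kT = 0, 1.0000, 2.0000.
Z = Σ e^(−Eᵢ/kT) = e^(−0) + e^(−1.0000) + e^(−2.0000) = 1.0000 + 0.36788 + 0.13534 = 1.5032.
F = −kT ln Z = −1.00 × ln(1.5032) = −1.00 × 0.40760 = -0.408 ε.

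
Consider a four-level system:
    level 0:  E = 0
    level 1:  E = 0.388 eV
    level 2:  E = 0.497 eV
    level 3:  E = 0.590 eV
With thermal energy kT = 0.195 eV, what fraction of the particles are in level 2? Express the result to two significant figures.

0.062

Eᵢ/kT = 0, 1.990, 2.549, 3.026.
Z = Σ e^(−Eᵢ/kT) = e^(−0) + e^(−1.990) + e^(−2.549) + e^(−3.026) = 1.000 + 0.1367 + 0.07816 + 0.04851 = 1.263.
P₂ = e^(−E₂/kT) / Z = 0.07816/1.263 = 0.062.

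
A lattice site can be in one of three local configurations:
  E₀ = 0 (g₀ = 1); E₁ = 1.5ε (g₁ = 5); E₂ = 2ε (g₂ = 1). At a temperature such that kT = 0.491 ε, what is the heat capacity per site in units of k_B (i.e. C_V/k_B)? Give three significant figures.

Eᵢ/kT = 0, 3.0550, 4.0733.
Z = Σ gᵢe^(−Eᵢ/kT) = 1·e^(−0) + 5·e^(−3.0550) + 1·e^(−4.0733) = 1.0000 + 0.23561 + 0.017021 = 1.2526.
⟨E⟩ = 0.30932 ε, ⟨E²⟩ = 0.47757 ε².
C_V/k_B = (⟨E²⟩ − ⟨E⟩²)/(kT)² = (0.47757 − 0.095679)/0.24108 = 1.58.

1.58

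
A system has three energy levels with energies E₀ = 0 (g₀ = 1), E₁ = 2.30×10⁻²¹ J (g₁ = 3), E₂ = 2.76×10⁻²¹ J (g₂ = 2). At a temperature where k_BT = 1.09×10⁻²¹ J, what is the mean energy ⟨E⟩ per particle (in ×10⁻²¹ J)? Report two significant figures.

Eᵢ/kT = 0, 2.110, 2.532.
Z = Σ gᵢe^(−Eᵢ/kT) = 1·e^(−0) + 3·e^(−2.110) + 2·e^(−2.532) = 1.000 + 0.3637 + 0.1590 = 1.523.
⟨E⟩ = Σ Eᵢ gᵢe^(−Eᵢ/kT) / Z = (0·1.000 + 2.30·0.3637 + 2.76·0.1590) / 1.523 = 0.84 ×10⁻²¹ J.

0.84 ×10⁻²¹ J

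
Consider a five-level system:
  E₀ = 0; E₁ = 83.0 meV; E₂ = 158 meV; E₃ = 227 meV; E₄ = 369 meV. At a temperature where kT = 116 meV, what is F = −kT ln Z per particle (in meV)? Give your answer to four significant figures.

-76.15 meV

Eᵢ/kT = 0, 0.715517, 1.36207, 1.95690, 3.18103.
Z = Σ e^(−Eᵢ/kT) = e^(−0) + e^(−0.715517) + e^(−1.36207) + e^(−1.95690) + e^(−3.18103) = 1.00000 + 0.488939 + 0.256130 + 0.141296 + 0.0415428 = 1.92791.
F = −kT ln Z = −116 × ln(1.92791) = −116 × 0.656437 = -76.15 meV.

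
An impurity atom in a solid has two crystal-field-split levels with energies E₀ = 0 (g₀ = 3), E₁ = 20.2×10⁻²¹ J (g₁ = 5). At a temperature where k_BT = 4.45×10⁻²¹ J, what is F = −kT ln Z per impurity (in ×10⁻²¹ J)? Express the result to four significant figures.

-4.967 ×10⁻²¹ J

Eᵢ/kT = 0, 4.53933.
Z = Σ gᵢe^(−Eᵢ/kT) = 3·e^(−0) + 5·e^(−4.53933) = 3.00000 + 0.0534028 = 3.05340.
F = −kT ln Z = −4.45 × ln(3.05340) = −4.45 × 1.11626 = -4.967 ×10⁻²¹ J.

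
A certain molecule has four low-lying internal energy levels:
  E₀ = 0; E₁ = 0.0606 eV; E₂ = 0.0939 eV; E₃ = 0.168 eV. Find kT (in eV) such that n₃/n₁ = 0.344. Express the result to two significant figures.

0.10 eV

n₃/n₁ = exp[−(E₃−E₁)/kT] = 0.344.
⇒ (E₃−E₁)/kT = ln(1/0.344) = ln(2.907) = 1.067.
kT = 0.1074 eV / 1.067 = 0.10 eV.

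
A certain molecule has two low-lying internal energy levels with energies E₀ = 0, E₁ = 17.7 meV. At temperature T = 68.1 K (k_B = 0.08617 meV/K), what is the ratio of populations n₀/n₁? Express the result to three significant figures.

20.4

k_BT = 0.08617 × 68.1 K = 5.8682 meV.
n₀/n₁ = exp[−(E₀−E₁)/kT] = exp(−(-17.7 meV)/(5.8682 meV)) = exp(3.0163) = 20.4.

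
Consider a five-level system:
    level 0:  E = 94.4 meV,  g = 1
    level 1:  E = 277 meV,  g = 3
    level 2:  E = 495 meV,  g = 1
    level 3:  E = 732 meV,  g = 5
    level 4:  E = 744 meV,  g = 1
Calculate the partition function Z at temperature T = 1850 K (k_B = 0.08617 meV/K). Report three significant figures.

k_BT = 0.08617 × 1850 K = 159.41 meV.
Eᵢ/kT = 0.59218, 1.7377, 3.1052, 4.5919, 4.6672.
Z = Σ gᵢe^(−Eᵢ/kT) = 1·e^(−0.59218) + 3·e^(−1.7377) + 1·e^(−3.1052) + 5·e^(−4.5919) + 1·e^(−4.6672) = 0.55312 + 0.52777 + 0.044816 + 0.050668 + 0.0093985 = 1.1858.

Z = 1.19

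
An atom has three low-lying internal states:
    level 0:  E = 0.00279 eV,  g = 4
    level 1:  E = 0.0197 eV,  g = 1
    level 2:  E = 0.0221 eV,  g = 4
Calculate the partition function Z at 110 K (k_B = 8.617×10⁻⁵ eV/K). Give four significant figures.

Z = 3.494

k_BT = 8.617×10⁻⁵ × 110 K = 0.00947870 eV.
Eᵢ/kT = 0.294344, 2.07834, 2.33154.
Z = Σ gᵢe^(−Eᵢ/kT) = 4·e^(−0.294344) + 1·e^(−2.07834) + 4·e^(−2.33154) = 2.98008 + 0.125138 + 0.388584 = 3.49380.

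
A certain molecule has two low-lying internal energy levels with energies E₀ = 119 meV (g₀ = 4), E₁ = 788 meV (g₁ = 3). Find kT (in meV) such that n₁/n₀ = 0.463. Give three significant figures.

n₁/n₀ = (g₁/g₀) exp[−(E₁−E₀)/kT] = 0.463.
⇒ (E₁−E₀)/kT = ln((3/4)/0.463) = ln(1.6199) = 0.48236.
kT = 669 meV / 0.48236 = 1390 meV.

1390 meV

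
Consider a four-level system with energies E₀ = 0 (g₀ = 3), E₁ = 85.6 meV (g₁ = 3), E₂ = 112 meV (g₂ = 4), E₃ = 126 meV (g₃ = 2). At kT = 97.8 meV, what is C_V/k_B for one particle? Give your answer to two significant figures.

0.29

Eᵢ/kT = 0, 0.8753, 1.145, 1.288.
Z = Σ gᵢe^(−Eᵢ/kT) = 3·e^(−0) + 3·e^(−0.8753) + 4·e^(−1.145) + 2·e^(−1.288) = 3.000 + 1.250 + 1.273 + 0.5516 = 6.075.
⟨E⟩ = 52.52 meV, ⟨E²⟩ = 5578 meV².
C_V/k_B = (⟨E²⟩ − ⟨E⟩²)/(kT)² = (5578 − 2758)/9565 = 0.29.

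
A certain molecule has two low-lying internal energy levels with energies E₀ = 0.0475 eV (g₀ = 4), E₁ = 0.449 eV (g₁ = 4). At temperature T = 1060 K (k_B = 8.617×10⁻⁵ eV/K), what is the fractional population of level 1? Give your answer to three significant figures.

0.0122

k_BT = 8.617×10⁻⁵ × 1060 K = 0.091340 eV.
Eᵢ/kT = 0.52004, 4.9157.
Z = Σ gᵢe^(−Eᵢ/kT) = 4·e^(−0.52004) + 4·e^(−4.9157) = 2.3780 + 0.029322 = 2.4073.
P₁ = g₁ e^(−E₁/kT) / Z = 0.029322/2.4073 = 0.0122.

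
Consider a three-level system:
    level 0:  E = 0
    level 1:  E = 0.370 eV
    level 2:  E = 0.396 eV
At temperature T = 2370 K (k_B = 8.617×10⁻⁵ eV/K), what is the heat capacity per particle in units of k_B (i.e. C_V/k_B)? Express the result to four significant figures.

0.6305

k_BT = 8.617×10⁻⁵ × 2370 K = 0.204223 eV.
Eᵢ/kT = 0, 1.81175, 1.93906.
Z = Σ e^(−Eᵢ/kT) = e^(−0) + e^(−1.81175) + e^(−1.93906) = 1.00000 + 0.163368 + 0.143839 = 1.30721.
⟨E⟩ = 0.0898145 eV, ⟨E²⟩ = 0.0343643 eV².
C_V/k_B = (⟨E²⟩ − ⟨E⟩²)/(kT)² = (0.0343643 − 0.00806664)/0.0417070 = 0.6305.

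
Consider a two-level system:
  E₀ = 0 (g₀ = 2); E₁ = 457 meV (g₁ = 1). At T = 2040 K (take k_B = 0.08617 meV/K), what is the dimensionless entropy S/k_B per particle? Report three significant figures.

k_BT = 0.08617 × 2040 K = 175.79 meV.
Eᵢ/kT = 0, 2.5997.
Z = Σ gᵢe^(−Eᵢ/kT) = 2·e^(−0) + 1·e^(−2.5997) = 2.0000 + 0.074296 = 2.0743.
⟨E⟩ = Σ EᵢPᵢ = 16.369 meV.
S/k_B = ln Z + ⟨E⟩/kT = ln(2.0743) + 16.369/175.79 = 0.72962 + 0.093117 = 0.823.

0.823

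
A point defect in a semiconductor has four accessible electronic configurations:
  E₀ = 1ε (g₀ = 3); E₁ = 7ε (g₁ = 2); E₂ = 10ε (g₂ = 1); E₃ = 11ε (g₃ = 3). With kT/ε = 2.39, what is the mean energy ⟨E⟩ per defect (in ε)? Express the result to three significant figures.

1.51 ε

Eᵢ/kT = 0.41841, 2.9289, 4.1841, 4.6025.
Z = Σ gᵢe^(−Eᵢ/kT) = 3·e^(−0.41841) + 2·e^(−2.9289) + 1·e^(−4.1841) + 3·e^(−4.6025) = 1.9743 + 0.10691 + 0.015236 + 0.030080 = 2.1265.
⟨E⟩ = Σ Eᵢ gᵢe^(−Eᵢ/kT) / Z = (1·1.9743 + 7·0.10691 + 10·0.015236 + 11·0.030080) / 2.1265 = 1.51 ε.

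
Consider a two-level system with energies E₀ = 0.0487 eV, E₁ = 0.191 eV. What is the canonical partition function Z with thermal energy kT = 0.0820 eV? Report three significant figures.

Eᵢ/kT = 0.59390, 2.3293.
Z = Σ e^(−Eᵢ/kT) = e^(−0.59390) + e^(−2.3293) = 0.55217 + 0.097364 = 0.64953.

Z = 0.650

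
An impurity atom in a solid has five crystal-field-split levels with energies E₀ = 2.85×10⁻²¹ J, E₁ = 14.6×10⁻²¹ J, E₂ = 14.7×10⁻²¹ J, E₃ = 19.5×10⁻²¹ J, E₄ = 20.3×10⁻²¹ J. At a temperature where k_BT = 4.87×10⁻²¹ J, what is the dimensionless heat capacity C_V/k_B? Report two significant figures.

1.2

Eᵢ/kT = 0.5852, 2.998, 3.018, 4.004, 4.168.
Z = Σ e^(−Eᵢ/kT) = e^(−0.5852) + e^(−2.998) + e^(−3.018) + e^(−4.004) + e^(−4.168) = 0.5570 + 0.04989 + 0.04890 + 0.01824 + 0.01548 = 0.6895.
⟨E⟩ = 5.373, ⟨E²⟩ = 56.62.
C_V/k_B = (⟨E²⟩ − ⟨E⟩²)/(kT)² = (56.62 − 28.87)/23.72 = 1.2.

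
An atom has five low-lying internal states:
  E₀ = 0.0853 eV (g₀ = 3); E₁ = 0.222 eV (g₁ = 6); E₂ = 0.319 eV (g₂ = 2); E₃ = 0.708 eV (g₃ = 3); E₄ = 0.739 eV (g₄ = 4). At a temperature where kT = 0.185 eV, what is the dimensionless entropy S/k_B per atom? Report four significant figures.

Eᵢ/kT = 0.461081, 1.20000, 1.72432, 3.82703, 3.99459.
Z = Σ gᵢe^(−Eᵢ/kT) = 3·e^(−0.461081) + 6·e^(−1.20000) + 2·e^(−1.72432) + 3·e^(−3.82703) + 4·e^(−3.99459) = 1.89180 + 1.80717 + 0.356589 + 0.0653226 + 0.0736600 = 4.19454.
⟨E⟩ = Σ EᵢPᵢ = 0.185240 eV.
S/k_B = ln Z + ⟨E⟩/kT = ln(4.19454) + 0.185240/0.185 = 1.43378 + 1.00130 = 2.435.

2.435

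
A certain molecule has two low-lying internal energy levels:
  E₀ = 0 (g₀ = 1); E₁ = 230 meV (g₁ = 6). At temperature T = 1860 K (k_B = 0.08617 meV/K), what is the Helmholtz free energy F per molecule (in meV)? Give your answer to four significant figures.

k_BT = 0.08617 × 1860 K = 160.276 meV.
Eᵢ/kT = 0, 1.43502.
Z = Σ gᵢe^(−Eᵢ/kT) = 1·e^(−0) + 6·e^(−1.43502) = 1.00000 + 1.42866 = 2.42866.
F = −kT ln Z = −160.276 × ln(2.42866) = −160.276 × 0.887340 = -142.2 meV.

-142.2 meV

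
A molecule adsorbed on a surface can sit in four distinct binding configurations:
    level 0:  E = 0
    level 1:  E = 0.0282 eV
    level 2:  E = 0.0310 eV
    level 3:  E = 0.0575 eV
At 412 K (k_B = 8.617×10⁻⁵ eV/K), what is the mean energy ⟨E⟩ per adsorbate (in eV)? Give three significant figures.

k_BT = 8.617×10⁻⁵ × 412 K = 0.035502 eV.
Eᵢ/kT = 0, 0.79432, 0.87319, 1.6196.
Z = Σ e^(−Eᵢ/kT) = e^(−0) + e^(−0.79432) + e^(−0.87319) + e^(−1.6196) = 1.0000 + 0.45189 + 0.41762 + 0.19798 = 2.0675.
⟨E⟩ = Σ Eᵢ e^(−Eᵢ/kT) / Z = (0·1.0000 + 0.0282·0.45189 + 0.0310·0.41762 + 0.0575·0.19798) / 2.0675 = 0.0179 eV.

0.0179 eV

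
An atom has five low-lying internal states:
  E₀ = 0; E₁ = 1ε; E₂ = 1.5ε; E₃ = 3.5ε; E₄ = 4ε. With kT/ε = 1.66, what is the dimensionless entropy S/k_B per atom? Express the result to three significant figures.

1.31

Eᵢ/kT = 0, 0.60241, 0.90361, 2.1084, 2.4096.
Z = Σ e^(−Eᵢ/kT) = e^(−0) + e^(−0.60241) + e^(−0.90361) + e^(−2.1084) + e^(−2.4096) = 1.0000 + 0.54749 + 0.40510 + 0.12143 + 0.089851 = 2.1639.
⟨E⟩ = Σ EᵢPᵢ = 0.89632 ε.
S/k_B = ln Z + ⟨E⟩/kT = ln(2.1639) + 0.89632/1.66 = 0.77191 + 0.53995 = 1.31.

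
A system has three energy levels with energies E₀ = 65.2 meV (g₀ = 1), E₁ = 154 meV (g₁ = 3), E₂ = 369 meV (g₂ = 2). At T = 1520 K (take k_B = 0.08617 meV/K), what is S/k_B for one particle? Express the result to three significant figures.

k_BT = 0.08617 × 1520 K = 130.98 meV.
Eᵢ/kT = 0.49779, 1.1758, 2.8172.
Z = Σ gᵢe^(−Eᵢ/kT) = 1·e^(−0.49779) + 3·e^(−1.1758) + 2·e^(−2.8172) = 0.60787 + 0.92572 + 0.11955 = 1.6531.
⟨E⟩ = Σ EᵢPᵢ = 136.90 meV.
S/k_B = ln Z + ⟨E⟩/kT = ln(1.6531) + 136.90/130.98 = 0.50265 + 1.0452 = 1.55.

1.55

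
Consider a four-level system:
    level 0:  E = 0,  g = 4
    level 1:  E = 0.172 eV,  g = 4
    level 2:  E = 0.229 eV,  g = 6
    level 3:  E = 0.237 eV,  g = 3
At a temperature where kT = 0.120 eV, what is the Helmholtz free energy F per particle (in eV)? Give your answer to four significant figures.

Eᵢ/kT = 0, 1.43333, 1.90833, 1.97500.
Z = Σ gᵢe^(−Eᵢ/kT) = 4·e^(−0) + 4·e^(−1.43333) + 6·e^(−1.90833) + 3·e^(−1.97500) = 4.00000 + 0.954053 + 0.889967 + 0.416284 = 6.26030.
F = −kT ln Z = −0.120 × ln(6.26030) = −0.120 × 1.83423 = -0.2201 eV.

-0.2201 eV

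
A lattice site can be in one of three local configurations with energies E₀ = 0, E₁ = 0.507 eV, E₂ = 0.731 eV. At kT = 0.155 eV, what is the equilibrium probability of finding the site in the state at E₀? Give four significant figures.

Eᵢ/kT = 0, 3.27097, 4.71613.
Z = Σ e^(−Eᵢ/kT) = e^(−0) + e^(−3.27097) + e^(−4.71613) = 1.00000 + 0.0379696 + 0.00894975 = 1.04692.
P₀ = e^(−E₀/kT) / Z = 1.00000/1.04692 = 0.9552.

0.9552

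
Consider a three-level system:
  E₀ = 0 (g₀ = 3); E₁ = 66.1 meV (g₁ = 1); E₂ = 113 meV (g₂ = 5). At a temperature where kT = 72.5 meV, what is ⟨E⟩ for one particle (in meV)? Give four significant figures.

32.66 meV

Eᵢ/kT = 0, 0.911724, 1.55862.
Z = Σ gᵢe^(−Eᵢ/kT) = 3·e^(−0) + 1·e^(−0.911724) + 5·e^(−1.55862) = 3.00000 + 0.401831 + 1.05213 = 4.45396.
⟨E⟩ = Σ Eᵢ gᵢe^(−Eᵢ/kT) / Z = (0·3.00000 + 66.1·0.401831 + 113·1.05213) / 4.45396 = 32.66 meV.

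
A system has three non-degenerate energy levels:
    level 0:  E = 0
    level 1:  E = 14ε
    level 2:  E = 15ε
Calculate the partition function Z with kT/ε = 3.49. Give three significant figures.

Eᵢ/kT = 0, 4.0115, 4.2980.
Z = Σ e^(−Eᵢ/kT) = e^(−0) + e^(−4.0115) + e^(−4.2980) = 1.0000 + 0.018106 + 0.013596 = 1.0317.

Z = 1.03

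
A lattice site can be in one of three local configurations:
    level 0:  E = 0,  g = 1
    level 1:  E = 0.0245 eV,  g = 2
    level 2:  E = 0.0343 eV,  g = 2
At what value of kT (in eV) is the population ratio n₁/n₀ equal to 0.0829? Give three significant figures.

n₁/n₀ = (g₁/g₀) exp[−(E₁−E₀)/kT] = 0.0829.
⇒ (E₁−E₀)/kT = ln((2/1)/0.0829) = ln(24.125) = 3.1832.
kT = 0.0245 eV / 3.1832 = 0.00770 eV.

0.00770 eV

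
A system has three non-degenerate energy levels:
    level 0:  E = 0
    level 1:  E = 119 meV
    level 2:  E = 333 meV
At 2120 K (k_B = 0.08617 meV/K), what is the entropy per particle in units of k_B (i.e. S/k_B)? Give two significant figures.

0.90

k_BT = 0.08617 × 2120 K = 182.7 meV.
Eᵢ/kT = 0, 0.6513, 1.823.
Z = Σ e^(−Eᵢ/kT) = e^(−0) + e^(−0.6513) + e^(−1.823) = 1.000 + 0.5214 + 0.1615 = 1.683.
⟨E⟩ = Σ EᵢPᵢ = 68.82 meV.
S/k_B = ln Z + ⟨E⟩/kT = ln(1.683) + 68.82/182.7 = 0.5206 + 0.3767 = 0.90.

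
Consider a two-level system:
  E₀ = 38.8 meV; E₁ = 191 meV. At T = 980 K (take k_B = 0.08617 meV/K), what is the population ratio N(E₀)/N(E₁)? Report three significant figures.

k_BT = 0.08617 × 980 K = 84.447 meV.
n₀/n₁ = exp[−(E₀−E₁)/kT] = exp(−(-152.2 meV)/(84.447 meV)) = exp(1.8023) = 6.06.

6.06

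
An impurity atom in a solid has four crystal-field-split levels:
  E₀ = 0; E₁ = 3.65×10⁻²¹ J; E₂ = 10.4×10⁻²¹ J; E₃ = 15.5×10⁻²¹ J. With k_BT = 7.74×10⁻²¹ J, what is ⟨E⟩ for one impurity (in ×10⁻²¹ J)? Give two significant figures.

3.5 ×10⁻²¹ J

Eᵢ/kT = 0, 0.4716, 1.344, 2.003.
Z = Σ e^(−Eᵢ/kT) = e^(−0) + e^(−0.4716) + e^(−1.344) + e^(−2.003) = 1.000 + 0.6240 + 0.2608 + 0.1349 = 2.020.
⟨E⟩ = Σ Eᵢ e^(−Eᵢ/kT) / Z = (0·1.000 + 3.65·0.6240 + 10.4·0.2608 + 15.5·0.1349) / 2.020 = 3.5 ×10⁻²¹ J.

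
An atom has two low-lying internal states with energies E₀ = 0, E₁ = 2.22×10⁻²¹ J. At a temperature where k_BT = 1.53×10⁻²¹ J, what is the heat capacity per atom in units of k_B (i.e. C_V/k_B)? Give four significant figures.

0.3238

Eᵢ/kT = 0, 1.45098.
Z = Σ e^(−Eᵢ/kT) = e^(−0) + e^(−1.45098) = 1.00000 + 0.234341 = 1.23434.
⟨E⟩ = 0.421470, ⟨E²⟩ = 0.935663.
C_V/k_B = (⟨E²⟩ − ⟨E⟩²)/(kT)² = (0.935663 − 0.177637)/2.34090 = 0.3238.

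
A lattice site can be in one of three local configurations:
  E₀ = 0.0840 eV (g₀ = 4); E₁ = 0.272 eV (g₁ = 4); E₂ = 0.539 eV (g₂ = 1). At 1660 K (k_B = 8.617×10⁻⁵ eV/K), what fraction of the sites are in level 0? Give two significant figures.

k_BT = 8.617×10⁻⁵ × 1660 K = 0.1430 eV.
Eᵢ/kT = 0.5874, 1.902, 3.769.
Z = Σ gᵢe^(−Eᵢ/kT) = 4·e^(−0.5874) + 4·e^(−1.902) + 1·e^(−3.769) = 2.223 + 0.5971 + 0.02308 = 2.843.
P₀ = g₀ e^(−E₀/kT) / Z = 2.223/2.843 = 0.78.

0.78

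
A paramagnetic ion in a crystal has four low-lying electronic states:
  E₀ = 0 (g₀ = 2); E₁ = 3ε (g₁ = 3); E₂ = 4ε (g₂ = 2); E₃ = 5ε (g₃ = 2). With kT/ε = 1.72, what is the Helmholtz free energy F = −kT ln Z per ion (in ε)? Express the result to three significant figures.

Eᵢ/kT = 0, 1.7442, 2.3256, 2.9070.
Z = Σ gᵢe^(−Eᵢ/kT) = 2·e^(−0) + 3·e^(−1.7442) + 2·e^(−2.3256) + 2·e^(−2.9070) = 2.0000 + 0.52435 + 0.19545 + 0.10928 = 2.8291.
F = −kT ln Z = −1.72 × ln(2.8291) = −1.72 × 1.0400 = -1.79 ε.

-1.79 ε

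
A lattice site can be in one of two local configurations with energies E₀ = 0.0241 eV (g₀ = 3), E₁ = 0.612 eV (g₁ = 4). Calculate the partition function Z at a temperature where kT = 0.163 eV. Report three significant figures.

Eᵢ/kT = 0.14785, 3.7546.
Z = Σ gᵢe^(−Eᵢ/kT) = 3·e^(−0.14785) + 4·e^(−3.7546) = 2.5877 + 0.093639 = 2.6813.

Z = 2.68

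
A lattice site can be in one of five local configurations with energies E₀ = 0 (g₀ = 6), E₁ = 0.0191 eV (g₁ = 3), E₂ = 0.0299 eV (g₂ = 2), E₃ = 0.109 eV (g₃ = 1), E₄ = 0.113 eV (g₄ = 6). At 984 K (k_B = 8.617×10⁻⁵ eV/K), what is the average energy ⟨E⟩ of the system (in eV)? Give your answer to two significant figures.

0.025 eV

k_BT = 8.617×10⁻⁵ × 984 K = 0.08479 eV.
Eᵢ/kT = 0, 0.2253, 0.3526, 1.286, 1.333.
Z = Σ gᵢe^(−Eᵢ/kT) = 6·e^(−0) + 3·e^(−0.2253) + 2·e^(−0.3526) + 1·e^(−1.286) + 6·e^(−1.333) = 6.000 + 2.395 + 1.406 + 0.2764 + 1.582 = 11.66.
⟨E⟩ = Σ Eᵢ gᵢe^(−Eᵢ/kT) / Z = (0·6.000 + 0.0191·2.395 + 0.0299·1.406 + 0.109·0.2764 + 0.113·1.582) / 11.66 = 0.025 eV.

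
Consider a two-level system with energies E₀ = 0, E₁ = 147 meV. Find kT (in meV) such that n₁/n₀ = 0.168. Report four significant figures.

n₁/n₀ = exp[−(E₁−E₀)/kT] = 0.168.
⇒ (E₁−E₀)/kT = ln(1/0.168) = ln(5.95238) = 1.78379.
kT = 147 meV / 1.78379 = 82.41 meV.

82.41 meV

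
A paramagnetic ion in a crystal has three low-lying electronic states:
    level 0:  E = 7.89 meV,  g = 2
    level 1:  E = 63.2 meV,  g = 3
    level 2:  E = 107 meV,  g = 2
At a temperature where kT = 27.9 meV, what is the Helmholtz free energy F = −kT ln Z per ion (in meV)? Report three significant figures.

-17.3 meV

Eᵢ/kT = 0.28280, 2.2652, 3.8351.
Z = Σ gᵢe^(−Eᵢ/kT) = 2·e^(−0.28280) + 3·e^(−2.2652) + 2·e^(−3.8351) = 1.5073 + 0.31143 + 0.043198 = 1.8619.
F = −kT ln Z = −27.9 × ln(1.8619) = −27.9 × 0.62160 = -17.3 meV.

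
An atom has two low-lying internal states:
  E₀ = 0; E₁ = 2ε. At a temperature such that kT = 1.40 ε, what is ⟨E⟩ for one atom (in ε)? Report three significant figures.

0.387 ε

Eᵢ/kT = 0, 1.4286.
Z = Σ e^(−Eᵢ/kT) = e^(−0) + e^(−1.4286) = 1.0000 + 0.23964 = 1.2396.
⟨E⟩ = Σ Eᵢ e^(−Eᵢ/kT) / Z = (0·1.0000 + 2·0.23964) / 1.2396 = 0.387 ε.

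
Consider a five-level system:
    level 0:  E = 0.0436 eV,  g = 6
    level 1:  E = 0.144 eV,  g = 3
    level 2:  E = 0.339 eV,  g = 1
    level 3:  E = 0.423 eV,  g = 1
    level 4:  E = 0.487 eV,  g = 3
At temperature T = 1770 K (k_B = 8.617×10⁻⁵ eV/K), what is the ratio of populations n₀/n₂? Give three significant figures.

k_BT = 8.617×10⁻⁵ × 1770 K = 0.15252 eV.
n₀/n₂ = (g₀/g₂) exp[−(E₀−E₂)/kT] = (6/1) × exp(−(-0.2954 eV)/(0.15252 eV)) = (6/1) × exp(1.9368) = 41.6.

41.6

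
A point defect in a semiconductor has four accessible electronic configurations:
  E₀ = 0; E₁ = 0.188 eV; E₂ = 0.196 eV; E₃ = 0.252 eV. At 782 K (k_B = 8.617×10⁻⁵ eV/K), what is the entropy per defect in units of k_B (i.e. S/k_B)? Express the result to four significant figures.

0.4983

k_BT = 8.617×10⁻⁵ × 782 K = 0.0673849 eV.
Eᵢ/kT = 0, 2.78994, 2.90866, 3.73971.
Z = Σ e^(−Eᵢ/kT) = e^(−0) + e^(−2.78994) + e^(−2.90866) + e^(−3.73971) = 1.00000 + 0.0614249 + 0.0545488 + 0.0237610 = 1.13973.
⟨E⟩ = Σ EᵢPᵢ = 0.0247666 eV.
S/k_B = ln Z + ⟨E⟩/kT = ln(1.13973) + 0.0247666/0.0673849 = 0.130791 + 0.367539 = 0.4983.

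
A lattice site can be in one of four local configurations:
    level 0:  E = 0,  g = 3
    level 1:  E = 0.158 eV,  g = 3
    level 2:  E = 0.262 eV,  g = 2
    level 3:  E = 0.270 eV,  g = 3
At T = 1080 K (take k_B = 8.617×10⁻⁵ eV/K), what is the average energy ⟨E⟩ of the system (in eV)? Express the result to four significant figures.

k_BT = 8.617×10⁻⁵ × 1080 K = 0.0930636 eV.
Eᵢ/kT = 0, 1.69776, 2.81528, 2.90124.
Z = Σ gᵢe^(−Eᵢ/kT) = 3·e^(−0) + 3·e^(−1.69776) + 2·e^(−2.81528) + 3·e^(−2.90124) = 3.00000 + 0.549280 + 0.119776 + 0.164865 = 3.83392.
⟨E⟩ = Σ Eᵢ gᵢe^(−Eᵢ/kT) / Z = (0·3.00000 + 0.158·0.549280 + 0.262·0.119776 + 0.270·0.164865) / 3.83392 = 0.04243 eV.

0.04243 eV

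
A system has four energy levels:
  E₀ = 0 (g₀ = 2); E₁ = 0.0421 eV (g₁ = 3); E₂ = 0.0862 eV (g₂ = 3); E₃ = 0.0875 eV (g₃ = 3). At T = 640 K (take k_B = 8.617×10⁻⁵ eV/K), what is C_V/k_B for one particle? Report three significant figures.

0.415

k_BT = 8.617×10⁻⁵ × 640 K = 0.055149 eV.
Eᵢ/kT = 0, 0.76339, 1.5630, 1.5866.
Z = Σ gᵢe^(−Eᵢ/kT) = 2·e^(−0) + 3·e^(−0.76339) + 3·e^(−1.5630) + 3·e^(−1.5866) = 2.0000 + 1.3983 + 0.62852 + 0.61386 = 4.6407.
⟨E⟩ = 0.035934 eV, ⟨E²⟩ = 0.0025532 eV².
C_V/k_B = (⟨E²⟩ − ⟨E⟩²)/(kT)² = (0.0025532 − 0.0012913)/0.0030414 = 0.415.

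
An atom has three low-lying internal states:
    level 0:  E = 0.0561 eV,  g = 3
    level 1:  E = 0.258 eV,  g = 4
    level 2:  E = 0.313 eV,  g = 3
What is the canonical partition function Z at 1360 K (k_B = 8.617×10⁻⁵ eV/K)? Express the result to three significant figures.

Z = 2.51

k_BT = 8.617×10⁻⁵ × 1360 K = 0.11719 eV.
Eᵢ/kT = 0.47871, 2.2016, 2.6709.
Z = Σ gᵢe^(−Eᵢ/kT) = 3·e^(−0.47871) + 4·e^(−2.2016) + 3·e^(−2.6709) = 1.8587 + 0.44250 + 0.20757 = 2.5088.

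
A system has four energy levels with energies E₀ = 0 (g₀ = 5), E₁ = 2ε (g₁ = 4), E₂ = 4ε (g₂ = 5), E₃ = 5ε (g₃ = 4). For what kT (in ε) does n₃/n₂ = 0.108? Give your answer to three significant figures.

0.499 ε

n₃/n₂ = (g₃/g₂) exp[−(E₃−E₂)/kT] = 0.108.
⇒ (E₃−E₂)/kT = ln((4/5)/0.108) = ln(7.4074) = 2.0025.
kT = 1ε / 2.0025 = 0.499 ε.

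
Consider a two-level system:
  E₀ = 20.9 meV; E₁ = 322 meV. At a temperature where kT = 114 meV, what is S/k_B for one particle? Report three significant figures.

0.245

Eᵢ/kT = 0.18333, 2.8246.
Z = Σ e^(−Eᵢ/kT) = e^(−0.18333) + e^(−2.8246) = 0.83249 + 0.059332 = 0.89182.
⟨E⟩ = Σ EᵢPᵢ = 40.932 meV.
S/k_B = ln Z + ⟨E⟩/kT = ln(0.89182) + 40.932/114 = -0.11449 + 0.35905 = 0.245.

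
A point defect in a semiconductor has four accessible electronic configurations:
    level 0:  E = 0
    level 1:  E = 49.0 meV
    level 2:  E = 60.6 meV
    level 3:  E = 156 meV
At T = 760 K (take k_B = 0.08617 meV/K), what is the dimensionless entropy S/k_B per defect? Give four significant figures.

1.154

k_BT = 0.08617 × 760 K = 65.4892 meV.
Eᵢ/kT = 0, 0.748215, 0.925343, 2.38207.
Z = Σ e^(−Eᵢ/kT) = e^(−0) + e^(−0.748215) + e^(−0.925343) + e^(−2.38207) = 1.00000 + 0.473210 + 0.396395 + 0.0923592 = 1.96196.
⟨E⟩ = Σ EᵢPᵢ = 31.4058 meV.
S/k_B = ln Z + ⟨E⟩/kT = ln(1.96196) + 31.4058/65.4892 = 0.673944 + 0.479557 = 1.154.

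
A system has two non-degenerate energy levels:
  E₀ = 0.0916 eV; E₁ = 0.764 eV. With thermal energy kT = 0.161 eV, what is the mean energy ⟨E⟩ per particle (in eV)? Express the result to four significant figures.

0.1018 eV

Eᵢ/kT = 0.568944, 4.74534.
Z = Σ e^(−Eᵢ/kT) = e^(−0.568944) + e^(−4.74534) = 0.566123 + 0.00869211 = 0.574815.
⟨E⟩ = Σ Eᵢ e^(−Eᵢ/kT) / Z = (0.0916·0.566123 + 0.764·0.00869211) / 0.574815 = 0.1018 eV.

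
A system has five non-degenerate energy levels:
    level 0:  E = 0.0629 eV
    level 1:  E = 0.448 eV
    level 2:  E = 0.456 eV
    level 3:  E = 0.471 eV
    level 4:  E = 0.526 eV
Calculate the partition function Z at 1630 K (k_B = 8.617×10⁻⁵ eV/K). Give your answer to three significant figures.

k_BT = 8.617×10⁻⁵ × 1630 K = 0.14046 eV.
Eᵢ/kT = 0.44781, 3.1895, 3.2465, 3.3533, 3.7448.
Z = Σ e^(−Eᵢ/kT) = e^(−0.44781) + e^(−3.1895) + e^(−3.2465) + e^(−3.3533) + e^(−3.7448) = 0.63903 + 0.041192 + 0.038910 + 0.034969 + 0.023640 = 0.77774.

Z = 0.778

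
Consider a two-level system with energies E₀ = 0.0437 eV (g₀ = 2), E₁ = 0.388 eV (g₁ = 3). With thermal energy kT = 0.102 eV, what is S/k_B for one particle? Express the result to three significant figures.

0.908

Eᵢ/kT = 0.42843, 3.8039.
Z = Σ gᵢe^(−Eᵢ/kT) = 2·e^(−0.42843) + 3·e^(−3.8039) = 1.3031 + 0.066851 = 1.3700.
⟨E⟩ = Σ EᵢPᵢ = 0.060499 eV.
S/k_B = ln Z + ⟨E⟩/kT = ln(1.3700) + 0.060499/0.102 = 0.31481 + 0.59313 = 0.908.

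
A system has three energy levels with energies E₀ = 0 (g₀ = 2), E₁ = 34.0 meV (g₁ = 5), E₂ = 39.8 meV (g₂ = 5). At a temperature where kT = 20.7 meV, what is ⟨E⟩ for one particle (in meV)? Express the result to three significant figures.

16.8 meV

Eᵢ/kT = 0, 1.6425, 1.9227.
Z = Σ gᵢe^(−Eᵢ/kT) = 2·e^(−0) + 5·e^(−1.6425) + 5·e^(−1.9227) = 2.0000 + 0.96748 + 0.73106 = 3.6985.
⟨E⟩ = Σ Eᵢ gᵢe^(−Eᵢ/kT) / Z = (0·2.0000 + 34.0·0.96748 + 39.8·0.73106) / 3.6985 = 16.8 meV.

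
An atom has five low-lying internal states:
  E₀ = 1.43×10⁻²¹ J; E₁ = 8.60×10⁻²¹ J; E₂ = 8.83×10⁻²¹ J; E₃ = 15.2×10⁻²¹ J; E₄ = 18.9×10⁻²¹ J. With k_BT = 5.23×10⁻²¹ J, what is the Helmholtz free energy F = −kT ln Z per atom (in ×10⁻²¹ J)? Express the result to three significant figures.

-1.04 ×10⁻²¹ J

Eᵢ/kT = 0.27342, 1.6444, 1.6883, 2.9063, 3.6138.
Z = Σ e^(−Eᵢ/kT) = e^(−0.27342) + e^(−1.6444) + e^(−1.6883) + e^(−2.9063) + e^(−3.6138) = 0.76077 + 0.19313 + 0.18483 + 0.054678 + 0.026949 = 1.2204.
F = −kT ln Z = −5.23 × ln(1.2204) = −5.23 × 0.19918 = -1.04 ×10⁻²¹ J.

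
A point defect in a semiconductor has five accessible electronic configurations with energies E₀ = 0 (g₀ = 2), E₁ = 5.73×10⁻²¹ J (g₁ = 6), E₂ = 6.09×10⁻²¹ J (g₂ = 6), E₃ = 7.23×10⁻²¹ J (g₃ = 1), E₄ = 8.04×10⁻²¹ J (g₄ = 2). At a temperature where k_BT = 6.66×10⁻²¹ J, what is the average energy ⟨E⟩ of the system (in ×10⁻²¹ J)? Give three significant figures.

Eᵢ/kT = 0, 0.86036, 0.91441, 1.0856, 1.2072.
Z = Σ gᵢe^(−Eᵢ/kT) = 2·e^(−0) + 6·e^(−0.86036) + 6·e^(−0.91441) + 1·e^(−1.0856) + 2·e^(−1.2072) = 2.0000 + 2.5381 + 2.4045 + 0.33770 + 0.59807 = 7.8784.
⟨E⟩ = Σ Eᵢ gᵢe^(−Eᵢ/kT) / Z = (0·2.0000 + 5.73·2.5381 + 6.09·2.4045 + 7.23·0.33770 + 8.04·0.59807) / 7.8784 = 4.62 ×10⁻²¹ J.

4.62 ×10⁻²¹ J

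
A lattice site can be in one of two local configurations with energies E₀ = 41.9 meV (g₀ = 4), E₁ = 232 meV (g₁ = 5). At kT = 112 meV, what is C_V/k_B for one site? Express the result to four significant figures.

Eᵢ/kT = 0.374107, 2.07143.
Z = Σ gᵢe^(−Eᵢ/kT) = 4·e^(−0.374107) + 5·e^(−2.07143) = 2.75161 + 0.630027 = 3.38164.
⟨E⟩ = 77.3171 meV, ⟨E²⟩ = 11456.4 meV².
C_V/k_B = (⟨E²⟩ − ⟨E⟩²)/(kT)² = (11456.4 − 5977.93)/12544.0 = 0.4367.

0.4367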